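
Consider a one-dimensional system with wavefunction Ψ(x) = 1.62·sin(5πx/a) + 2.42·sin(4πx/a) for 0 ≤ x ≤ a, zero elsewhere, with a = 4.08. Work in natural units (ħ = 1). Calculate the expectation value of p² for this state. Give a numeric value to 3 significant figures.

p² Ψ = −ħ² d²Ψ/dx²; ⟨p²⟩ = −ħ² ∫ Ψ*·Ψ'' dx / ∫|Ψ|² dx.
d²/dx² sin(jπx/a) = −(jπ/a)²·sin(jπx/a); on 0 ≤ x ≤ a, ∫sin²(jπx/a) dx = a/2 and ∫sin(jπx/a)·sin(lπx/a) dx = 0 for j ≠ l, so only diagonal terms survive in ∫|Ψ|² and ∫Ψ·Ψ″; ∫Ψ·Ψ′ dx = [Ψ²/2] between the walls = 0.
State is unnormalized: ∫|Ψ|² dx = 17.301, and ∫Ψ*·(−ħ² Ψ'') dx = 192.69, so ⟨p²⟩ = 192.69 / 17.301.
⟨p²⟩ = 11.138.

11.1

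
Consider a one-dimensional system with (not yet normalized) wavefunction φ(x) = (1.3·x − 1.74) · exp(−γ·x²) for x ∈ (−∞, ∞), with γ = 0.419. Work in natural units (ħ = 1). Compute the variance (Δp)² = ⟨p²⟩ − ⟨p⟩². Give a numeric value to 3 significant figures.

Compute ⟨p⟩ and ⟨p²⟩ separately; (Δp)² = ⟨p²⟩ − ⟨p⟩².
Expand each integrand as polynomial × e^(−2γx²) and use ∫x^(2j)·e^(−2γx²) dx = (2j−1)!!/(4γ)^j · √(π/(2γ)), odd powers → 0; here √(π/(2γ)) = 1.9362. Differentiate with the product rule, d/dx e^(−γx²) = −2γx·e^(−γx²).
Normalization: ∫|φ|² dx = 7.8145.
⟨p⟩ = 0.0000 and ⟨p²⟩ = 0.62837.
(Δp)² = 0.62837 − (0.0000)² = 0.62837.

0.628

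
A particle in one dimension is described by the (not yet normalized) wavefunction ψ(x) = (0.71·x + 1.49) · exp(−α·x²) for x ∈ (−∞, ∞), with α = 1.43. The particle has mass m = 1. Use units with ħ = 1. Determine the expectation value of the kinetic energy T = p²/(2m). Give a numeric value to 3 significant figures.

0.770

T = −(ħ²/2m) d²/dx², so ⟨T⟩ = −(ħ²/2m) ∫ ψ*·ψ'' dx / ∫|ψ|² dx; with m = 1.
Expand each integrand as polynomial × e^(−2αx²) and use ∫x^(2j)·e^(−2αx²) dx = (2j−1)!!/(4α)^j · √(π/(2α)), odd powers → 0; here √(π/(2α)) = 1.0481. Differentiate with the product rule, d/dx e^(−αx²) = −2αx·e^(−αx²).
State is unnormalized: ∫|ψ|² dx = 2.4192, and ∫ψ*·(−ħ²/2m · ψ'') dx = 1.8618, so ⟨T⟩ = 1.8618 / 2.4192.
⟨T⟩ = 0.76960.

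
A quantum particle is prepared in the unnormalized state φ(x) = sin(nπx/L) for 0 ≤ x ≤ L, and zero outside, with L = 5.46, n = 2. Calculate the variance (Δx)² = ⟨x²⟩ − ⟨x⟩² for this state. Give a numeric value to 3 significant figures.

Compute ⟨x⟩ and ⟨x²⟩ separately, then (Δx)² = ⟨x²⟩ − ⟨x⟩².
With sin²θ = (1 − cos2θ)/2 on 0 ≤ x ≤ L: ∫sin²(nπx/L) dx = L/2, ∫x·sin²(nπx/L) dx = L²/4, ∫x²·sin²(nπx/L) dx = L³·(1/6 − 1/(4n²π²)); higher powers xᵏ the same way, integrating xᵏ·cos(2nπx/L) by parts.
Normalization: ∫|φ|² dx = 2.7300.
⟨x⟩ = 2.7300 and ⟨x²⟩ = 9.5596.
(Δx)² = 9.5596 − (2.7300)² = 2.1067.

2.11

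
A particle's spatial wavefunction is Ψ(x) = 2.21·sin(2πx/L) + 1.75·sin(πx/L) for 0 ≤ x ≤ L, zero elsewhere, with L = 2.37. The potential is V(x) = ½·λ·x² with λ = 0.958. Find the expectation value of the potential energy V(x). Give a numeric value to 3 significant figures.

0.352

⟨V⟩ = ∫ V(x)·|Ψ|² dx / ∫|Ψ|² dx.
On 0 ≤ x ≤ L (j ≠ l): ∫sin²(jπx/L) dx = L/2, ∫sin(jπx/L)·sin(lπx/L) dx = 0; diagonal moments ∫x·sin²(jπx/L) dx = L²/4, ∫x²·sin²(jπx/L) dx = L³·(1/6 − 1/(4j²π²)); cross terms ∫x·sin(jπx/L)·sin(lπx/L) dx = 0 for j + l even and −4jlL²/(π²(j² − l²)²) for j + l odd, ∫x²·sin(jπx/L)·sin(lπx/L) dx = (−1)^(j+l)·4jlL³/(π²(j² − l²)²); higher powers the same way via product-to-sum and parts.
State is unnormalized: ∫|Ψ|² dx = 9.4167, and ∫Ψ*·V(x)·Ψ dx = 3.3112, so ⟨V⟩ = 3.3112 / 9.4167.
⟨V⟩ = 0.35163.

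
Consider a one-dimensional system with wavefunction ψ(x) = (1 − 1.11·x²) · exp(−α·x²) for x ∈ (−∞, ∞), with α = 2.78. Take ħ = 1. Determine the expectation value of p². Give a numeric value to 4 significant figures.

p² ψ = −ħ² d²ψ/dx²; ⟨p²⟩ = −ħ² ∫ ψ*·ψ'' dx / ∫|ψ|² dx.
Expand each integrand as polynomial × e^(−2αx²) and use ∫x^(2j)·e^(−2αx²) dx = (2j−1)!!/(4α)^j · √(π/(2α)), odd powers → 0; here √(π/(2α)) = 0.75169. Differentiate with the product rule, d/dx e^(−αx²) = −2αx·e^(−αx²).
State is unnormalized: ∫|ψ|² dx = 0.62409, and ∫ψ*·(−ħ² ψ'') dx = 2.6526, so ⟨p²⟩ = 2.6526 / 0.62409.
⟨p²⟩ = 4.2504.

4.250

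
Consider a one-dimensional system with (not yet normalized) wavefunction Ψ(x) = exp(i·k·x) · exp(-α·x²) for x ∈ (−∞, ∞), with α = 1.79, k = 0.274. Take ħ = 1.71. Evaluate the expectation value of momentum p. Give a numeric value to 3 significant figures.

0.469

p Ψ = −iħ dΨ/dx; then ⟨p⟩ = ∫ Ψ*·(pΨ) dx / ∫|Ψ|² dx.
Gaussian moments: ∫x^(2j)·e^(−2αx²) dx = (2j−1)!!/(4α)^j · √(π/(2α)), odd powers integrate to 0; here √(π/(2α)) = 0.93677. Derivatives: Ψ′ = (ik − 2αx)·Ψ, Ψ″ = ((ik − 2αx)² − 2α)·Ψ; the odd-in-x pieces drop out.
State is unnormalized: ∫|Ψ|² dx = 0.93677, and ∫Ψ*·(−iħ Ψ') dx = 0.43891, so ⟨p⟩ = 0.43891 / 0.93677.
⟨p⟩ = 0.46854.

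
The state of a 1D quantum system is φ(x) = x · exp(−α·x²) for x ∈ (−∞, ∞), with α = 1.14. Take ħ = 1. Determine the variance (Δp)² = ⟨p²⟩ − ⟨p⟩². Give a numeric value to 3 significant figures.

3.42

Compute ⟨p⟩ and ⟨p²⟩ separately; (Δp)² = ⟨p²⟩ − ⟨p⟩².
Expand each integrand as polynomial × e^(−2αx²) and use ∫x^(2j)·e^(−2αx²) dx = (2j−1)!!/(4α)^j · √(π/(2α)), odd powers → 0; here √(π/(2α)) = 1.1738. Differentiate with the product rule, d/dx e^(−αx²) = −2αx·e^(−αx²).
Normalization: ∫|φ|² dx = 0.25742.
⟨p⟩ = 0.0000 and ⟨p²⟩ = 3.4200.
(Δp)² = 3.4200 − (0.0000)² = 3.4200.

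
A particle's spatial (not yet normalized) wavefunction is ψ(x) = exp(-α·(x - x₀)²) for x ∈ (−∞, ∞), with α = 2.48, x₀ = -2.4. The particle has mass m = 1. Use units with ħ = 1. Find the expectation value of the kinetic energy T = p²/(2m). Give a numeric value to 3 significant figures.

T = −(ħ²/2m) d²/dx², so ⟨T⟩ = −(ħ²/2m) ∫ ψ*·ψ'' dx / ∫|ψ|² dx; with m = 1.
Gaussian moments (u = x − x₀): ∫u^(2j)·e^(−2αu²) du = (2j−1)!!/(4α)^j · √(π/(2α)), odd powers integrate to 0; here √(π/(2α)) = 0.79586. Derivatives: d/dx e^(−αu²) = −2αu·e^(−αu²), d²/dx² e^(−αu²) = (4α²u² − 2α)·e^(−αu²).
State is unnormalized: ∫|ψ|² dx = 0.79586, and ∫ψ*·(−ħ²/2m · ψ'') dx = 0.98686, so ⟨T⟩ = 0.98686 / 0.79586.
⟨T⟩ = 1.2400.

1.24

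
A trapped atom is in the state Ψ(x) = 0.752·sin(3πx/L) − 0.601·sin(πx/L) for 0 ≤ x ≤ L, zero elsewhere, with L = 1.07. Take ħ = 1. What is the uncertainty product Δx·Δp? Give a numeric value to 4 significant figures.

1.158

Δx = √(⟨x²⟩−⟨x⟩²), Δp = √(⟨p²⟩−⟨p⟩²).
On 0 ≤ x ≤ L (j ≠ l): ∫sin²(jπx/L) dx = L/2, ∫sin(jπx/L)·sin(lπx/L) dx = 0; diagonal moments ∫x·sin²(jπx/L) dx = L²/4, ∫x²·sin²(jπx/L) dx = L³·(1/6 − 1/(4j²π²)); cross terms ∫x·sin(jπx/L)·sin(lπx/L) dx = 0 for j + l even and −4jlL²/(π²(j² − l²)²) for j + l odd, ∫x²·sin(jπx/L)·sin(lπx/L) dx = (−1)^(j+l)·4jlL³/(π²(j² − l²)²); higher powers the same way via product-to-sum and parts. d²/dx² sin(jπx/L) = −(jπ/L)²·sin(jπx/L); on 0 ≤ x ≤ L, ∫sin²(jπx/L) dx = L/2 and ∫sin(jπx/L)·sin(lπx/L) dx = 0 for j ≠ l, so only diagonal terms survive in ∫|Ψ|² and ∫Ψ·Ψ″; ∫Ψ·Ψ′ dx = [Ψ²/2] between the walls = 0.
Normalization: ∫|Ψ|² dx = 0.49579.
⟨x⟩ = 0.53500, ⟨x²⟩ = 0.31266 ⇒ Δx = 0.16260.
⟨p⟩ = 0.0000, ⟨p²⟩ = 50.704 ⇒ Δp = 7.1207.
Δx·Δp = 1.1578.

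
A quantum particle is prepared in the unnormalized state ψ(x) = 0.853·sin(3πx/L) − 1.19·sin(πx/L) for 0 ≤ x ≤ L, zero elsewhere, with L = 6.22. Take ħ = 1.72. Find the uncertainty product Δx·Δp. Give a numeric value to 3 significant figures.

Δx = √(⟨x²⟩−⟨x⟩²), Δp = √(⟨p²⟩−⟨p⟩²).
On 0 ≤ x ≤ L (j ≠ l): ∫sin²(jπx/L) dx = L/2, ∫sin(jπx/L)·sin(lπx/L) dx = 0; diagonal moments ∫x·sin²(jπx/L) dx = L²/4, ∫x²·sin²(jπx/L) dx = L³·(1/6 − 1/(4j²π²)); cross terms ∫x·sin(jπx/L)·sin(lπx/L) dx = 0 for j + l even and −4jlL²/(π²(j² − l²)²) for j + l odd, ∫x²·sin(jπx/L)·sin(lπx/L) dx = (−1)^(j+l)·4jlL³/(π²(j² − l²)²); higher powers the same way via product-to-sum and parts. d²/dx² sin(jπx/L) = −(jπ/L)²·sin(jπx/L); on 0 ≤ x ≤ L, ∫sin²(jπx/L) dx = L/2 and ∫sin(jπx/L)·sin(lπx/L) dx = 0 for j ≠ l, so only diagonal terms survive in ∫|ψ|² and ∫ψ·ψ″; ∫ψ·ψ′ dx = [ψ²/2] between the walls = 0.
Normalization: ∫|ψ|² dx = 6.6669.
⟨x⟩ = 3.1100, ⟨x²⟩ = 10.135 ⇒ Δx = 0.68065.
⟨p⟩ = 0.0000, ⟨p²⟩ = 2.8040 ⇒ Δp = 1.6745.
Δx·Δp = 1.1397.

1.14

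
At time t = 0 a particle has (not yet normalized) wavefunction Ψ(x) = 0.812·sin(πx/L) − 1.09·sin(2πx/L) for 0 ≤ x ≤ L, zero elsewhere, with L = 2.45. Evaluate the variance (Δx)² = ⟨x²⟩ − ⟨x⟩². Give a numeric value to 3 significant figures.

0.164

Compute ⟨x⟩ and ⟨x²⟩ separately, then (Δx)² = ⟨x²⟩ − ⟨x⟩².
On 0 ≤ x ≤ L (j ≠ l): ∫sin²(jπx/L) dx = L/2, ∫sin(jπx/L)·sin(lπx/L) dx = 0; diagonal moments ∫x·sin²(jπx/L) dx = L²/4, ∫x²·sin²(jπx/L) dx = L³·(1/6 − 1/(4j²π²)); cross terms ∫x·sin(jπx/L)·sin(lπx/L) dx = 0 for j + l even and −4jlL²/(π²(j² − l²)²) for j + l odd, ∫x²·sin(jπx/L)·sin(lπx/L) dx = (−1)^(j+l)·4jlL³/(π²(j² − l²)²); higher powers the same way via product-to-sum and parts.
Normalization: ∫|Ψ|² dx = 2.2631.
⟨x⟩ = 1.6478 and ⟨x²⟩ = 2.8794.
(Δx)² = 2.8794 − (1.6478)² = 0.16399.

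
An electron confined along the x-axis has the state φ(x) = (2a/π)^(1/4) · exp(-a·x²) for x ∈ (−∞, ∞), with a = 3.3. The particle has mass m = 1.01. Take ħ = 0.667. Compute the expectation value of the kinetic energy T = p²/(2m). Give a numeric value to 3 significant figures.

0.727

T = −(ħ²/2m) d²/dx², so ⟨T⟩ = −(ħ²/2m) ∫ φ*·φ'' dx; with m = 1.01.
Gaussian moments: ∫x^(2j)·e^(−2ax²) dx = (2j−1)!!/(4a)^j · √(π/(2a)), odd powers integrate to 0; here √(π/(2a)) = 0.68993. Derivatives: d/dx e^(−ax²) = −2ax·e^(−ax²), d²/dx² e^(−ax²) = (4a²x² − 2a)·e^(−ax²).
⟨T⟩ = 0.72680.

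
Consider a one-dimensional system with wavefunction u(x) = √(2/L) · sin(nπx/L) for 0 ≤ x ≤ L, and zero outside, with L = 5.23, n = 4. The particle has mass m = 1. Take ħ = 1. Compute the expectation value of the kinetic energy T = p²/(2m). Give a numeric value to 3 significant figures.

2.89

T = −(ħ²/2m) d²/dx², so ⟨T⟩ = −(ħ²/2m) ∫ u*·u'' dx; with m = 1.
d/dx sin(nπx/L) = (nπ/L)·cos(nπx/L) and d²/dx² sin(nπx/L) = −(nπ/L)²·sin(nπx/L); on 0 ≤ x ≤ L, ∫sin²(nπx/L) dx = L/2 and ∫sin(nπx/L)·cos(nπx/L) dx = 0.
⟨T⟩ = 2.8866.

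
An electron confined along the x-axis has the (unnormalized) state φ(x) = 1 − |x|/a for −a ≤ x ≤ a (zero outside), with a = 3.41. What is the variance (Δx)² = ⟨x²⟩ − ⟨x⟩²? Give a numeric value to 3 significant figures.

Compute ⟨x⟩ and ⟨x²⟩ separately, then (Δx)² = ⟨x²⟩ − ⟨x⟩².
φ is even, so ∫ over [−a, a] = 2∫₀ᵃ with φ = 1 − x/a there: ∫₀ᵃ (1 − x/a)² dx = a/3, ∫₀ᵃ x²(1 − x/a)² dx = a³/30, ∫₀ᵃ x⁴(1 − x/a)² dx = a⁵/105.
Normalization: ∫|φ|² dx = 2.2733.
⟨x⟩ = 0.0000 and ⟨x²⟩ = 1.1628.
(Δx)² = 1.1628 − (0.0000)² = 1.1628.

1.16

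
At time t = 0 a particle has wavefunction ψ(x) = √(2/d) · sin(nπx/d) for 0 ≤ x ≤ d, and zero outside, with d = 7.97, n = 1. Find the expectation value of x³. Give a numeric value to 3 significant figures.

88.1

⟨x³⟩ = ∫ x³·|ψ|² dx (integrals over the domain).
With sin²θ = (1 − cos2θ)/2 on 0 ≤ x ≤ d: ∫sin²(nπx/d) dx = d/2, ∫x·sin²(nπx/d) dx = d²/4, ∫x²·sin²(nπx/d) dx = d³·(1/6 − 1/(4n²π²)); higher powers xᵏ the same way, integrating xᵏ·cos(2nπx/d) by parts.
⟨x³⟩ = 88.094.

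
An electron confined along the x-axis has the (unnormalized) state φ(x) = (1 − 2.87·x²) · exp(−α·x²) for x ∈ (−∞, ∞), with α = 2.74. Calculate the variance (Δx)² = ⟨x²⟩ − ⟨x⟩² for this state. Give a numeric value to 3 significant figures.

Compute ⟨x⟩ and ⟨x²⟩ separately, then (Δx)² = ⟨x²⟩ − ⟨x⟩².
Expand each integrand as polynomial × e^(−2αx²) and use ∫x^(2j)·e^(−2αx²) dx = (2j−1)!!/(4α)^j · √(π/(2α)), odd powers → 0; here √(π/(2α)) = 0.75715.
Normalization: ∫|φ|² dx = 0.51637.
⟨x⟩ = 0.0000 and ⟨x²⟩ = 0.061194.
(Δx)² = 0.061194 − (0.0000)² = 0.061194.

0.0612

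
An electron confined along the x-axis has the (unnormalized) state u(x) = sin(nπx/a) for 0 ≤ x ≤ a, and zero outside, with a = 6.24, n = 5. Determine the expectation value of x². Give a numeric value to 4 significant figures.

⟨x²⟩ = ∫ x²·|u|² dx / ∫|u|² dx (integrals over the domain).
With sin²θ = (1 − cos2θ)/2 on 0 ≤ x ≤ a: ∫sin²(nπx/a) dx = a/2, ∫x·sin²(nπx/a) dx = a²/4, ∫x²·sin²(nπx/a) dx = a³·(1/6 − 1/(4n²π²)); higher powers xᵏ the same way, integrating xᵏ·cos(2nπx/a) by parts.
State is unnormalized: ∫|u|² dx = 3.1200, and ∫u*·x²·u dx = 40.249, so ⟨x²⟩ = 40.249 / 3.1200.
⟨x²⟩ = 12.900.

12.90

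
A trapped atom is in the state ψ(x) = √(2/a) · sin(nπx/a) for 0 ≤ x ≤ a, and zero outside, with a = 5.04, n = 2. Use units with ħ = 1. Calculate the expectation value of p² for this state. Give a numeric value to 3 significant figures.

p² ψ = −ħ² d²ψ/dx²; ⟨p²⟩ = −ħ² ∫ ψ*·ψ'' dx.
d/dx sin(nπx/a) = (nπ/a)·cos(nπx/a) and d²/dx² sin(nπx/a) = −(nπ/a)²·sin(nπx/a); on 0 ≤ x ≤ a, ∫sin²(nπx/a) dx = a/2 and ∫sin(nπx/a)·cos(nπx/a) dx = 0.
⟨p²⟩ = 1.5542.

1.55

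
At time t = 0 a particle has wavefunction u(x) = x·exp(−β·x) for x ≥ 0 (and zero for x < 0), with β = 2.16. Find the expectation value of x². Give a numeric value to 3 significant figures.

⟨x²⟩ = ∫ x²·|u|² dx / ∫|u|² dx (integrals over the domain).
Every integrand reduces to terms xʲ·e^(−2βx) on [0, ∞); use ∫₀^∞ xʲ·e^(−2βx) dx = j!/(2β)^(j+1).
State is unnormalized: ∫|u|² dx = 0.024807, and ∫u*·x²·u dx = 0.015951, so ⟨x²⟩ = 0.015951 / 0.024807.
⟨x²⟩ = 0.64300.

0.643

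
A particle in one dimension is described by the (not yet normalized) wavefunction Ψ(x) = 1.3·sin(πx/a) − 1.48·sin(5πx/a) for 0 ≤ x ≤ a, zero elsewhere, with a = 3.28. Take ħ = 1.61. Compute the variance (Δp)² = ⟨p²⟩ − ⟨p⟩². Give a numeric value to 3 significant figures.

34.6

Compute ⟨p⟩ and ⟨p²⟩ separately; (Δp)² = ⟨p²⟩ − ⟨p⟩².
d²/dx² sin(jπx/a) = −(jπ/a)²·sin(jπx/a); on 0 ≤ x ≤ a, ∫sin²(jπx/a) dx = a/2 and ∫sin(jπx/a)·sin(lπx/a) dx = 0 for j ≠ l, so only diagonal terms survive in ∫|Ψ|² and ∫Ψ·Ψ″; ∫Ψ·Ψ′ dx = [Ψ²/2] between the walls = 0.
Normalization: ∫|Ψ|² dx = 6.3639.
⟨p⟩ = 0.0000 and ⟨p²⟩ = 34.593.
(Δp)² = 34.593 − (0.0000)² = 34.593.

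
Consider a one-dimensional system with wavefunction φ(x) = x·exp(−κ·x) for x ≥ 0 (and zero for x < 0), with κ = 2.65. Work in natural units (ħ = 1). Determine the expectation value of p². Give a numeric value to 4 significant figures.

7.023

p² φ = −ħ² d²φ/dx²; ⟨p²⟩ = −ħ² ∫ φ*·φ'' dx / ∫|φ|² dx.
Differentiate x·exp(−κ·x) with the product rule; every integrand then reduces to terms xʲ·e^(−2κx) on [0, ∞), with ∫₀^∞ xʲ·e^(−2κx) dx = j!/(2κ)^(j+1).
State is unnormalized: ∫|φ|² dx = 0.013434, and ∫φ*·(−ħ² φ'') dx = 0.094340, so ⟨p²⟩ = 0.094340 / 0.013434.
⟨p²⟩ = 7.0225.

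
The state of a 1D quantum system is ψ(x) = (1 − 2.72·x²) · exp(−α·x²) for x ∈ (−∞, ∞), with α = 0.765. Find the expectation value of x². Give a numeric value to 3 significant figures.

1.54

⟨x²⟩ = ∫ x²·|ψ|² dx / ∫|ψ|² dx (integrals over the domain).
Expand each integrand as polynomial × e^(−2αx²) and use ∫x^(2j)·e^(−2αx²) dx = (2j−1)!!/(4α)^j · √(π/(2α)), odd powers → 0; here √(π/(2α)) = 1.4329.
State is unnormalized: ∫|ψ|² dx = 2.2821, and ∫ψ*·x²·ψ dx = 3.5208, so ⟨x²⟩ = 3.5208 / 2.2821.
⟨x²⟩ = 1.5428.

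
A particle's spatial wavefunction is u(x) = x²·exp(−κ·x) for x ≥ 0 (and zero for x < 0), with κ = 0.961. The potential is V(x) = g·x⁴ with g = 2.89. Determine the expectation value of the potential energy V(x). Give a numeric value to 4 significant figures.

355.8

⟨V⟩ = ∫ V(x)·|u|² dx / ∫|u|² dx.
Every integrand reduces to terms xʲ·e^(−2κx) on [0, ∞); use ∫₀^∞ xʲ·e^(−2κx) dx = j!/(2κ)^(j+1).
State is unnormalized: ∫|u|² dx = 0.91505, and ∫u*·V(x)·u dx = 325.57, so ⟨V⟩ = 325.57 / 0.91505.
⟨V⟩ = 355.79.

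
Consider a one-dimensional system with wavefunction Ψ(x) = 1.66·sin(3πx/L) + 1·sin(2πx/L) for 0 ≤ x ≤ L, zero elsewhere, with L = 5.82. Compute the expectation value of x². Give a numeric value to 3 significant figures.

5.21

⟨x²⟩ = ∫ x²·|Ψ|² dx / ∫|Ψ|² dx (integrals over the domain).
On 0 ≤ x ≤ L (j ≠ l): ∫sin²(jπx/L) dx = L/2, ∫sin(jπx/L)·sin(lπx/L) dx = 0; diagonal moments ∫x·sin²(jπx/L) dx = L²/4, ∫x²·sin²(jπx/L) dx = L³·(1/6 − 1/(4j²π²)); cross terms ∫x·sin(jπx/L)·sin(lπx/L) dx = 0 for j + l even and −4jlL²/(π²(j² − l²)²) for j + l odd, ∫x²·sin(jπx/L)·sin(lπx/L) dx = (−1)^(j+l)·4jlL³/(π²(j² − l²)²); higher powers the same way via product-to-sum and parts.
State is unnormalized: ∫|Ψ|² dx = 10.929, and ∫Ψ*·x²·Ψ dx = 56.956, so ⟨x²⟩ = 56.956 / 10.929.
⟨x²⟩ = 5.2115.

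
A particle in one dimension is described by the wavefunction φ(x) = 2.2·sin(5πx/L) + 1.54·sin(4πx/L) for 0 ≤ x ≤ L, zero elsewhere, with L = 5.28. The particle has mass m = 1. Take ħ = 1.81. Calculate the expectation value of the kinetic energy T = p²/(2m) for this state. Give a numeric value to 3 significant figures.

T = −(ħ²/2m) d²/dx², so ⟨T⟩ = −(ħ²/2m) ∫ φ*·φ'' dx / ∫|φ|² dx; with m = 1.
d²/dx² sin(jπx/L) = −(jπ/L)²·sin(jπx/L); on 0 ≤ x ≤ L, ∫sin²(jπx/L) dx = L/2 and ∫sin(jπx/L)·sin(lπx/L) dx = 0 for j ≠ l, so only diagonal terms survive in ∫|φ|² and ∫φ·φ″; ∫φ·φ′ dx = [φ²/2] between the walls = 0.
State is unnormalized: ∫|φ|² dx = 19.039, and ∫φ*·(−ħ²/2m · φ'') dx = 243.34, so ⟨T⟩ = 243.34 / 19.039.
⟨T⟩ = 12.781.

12.8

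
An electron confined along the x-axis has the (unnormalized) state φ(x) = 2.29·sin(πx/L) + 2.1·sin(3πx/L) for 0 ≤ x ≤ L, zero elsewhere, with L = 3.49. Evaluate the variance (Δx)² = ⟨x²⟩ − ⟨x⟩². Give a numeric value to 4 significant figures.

1.110

Compute ⟨x⟩ and ⟨x²⟩ separately, then (Δx)² = ⟨x²⟩ − ⟨x⟩².
On 0 ≤ x ≤ L (j ≠ l): ∫sin²(jπx/L) dx = L/2, ∫sin(jπx/L)·sin(lπx/L) dx = 0; diagonal moments ∫x·sin²(jπx/L) dx = L²/4, ∫x²·sin²(jπx/L) dx = L³·(1/6 − 1/(4j²π²)); cross terms ∫x·sin(jπx/L)·sin(lπx/L) dx = 0 for j + l even and −4jlL²/(π²(j² − l²)²) for j + l odd, ∫x²·sin(jπx/L)·sin(lπx/L) dx = (−1)^(j+l)·4jlL³/(π²(j² − l²)²); higher powers the same way via product-to-sum and parts.
Normalization: ∫|φ|² dx = 16.846.
⟨x⟩ = 1.7450 and ⟨x²⟩ = 4.1546.
(Δx)² = 4.1546 − (1.7450)² = 1.1096.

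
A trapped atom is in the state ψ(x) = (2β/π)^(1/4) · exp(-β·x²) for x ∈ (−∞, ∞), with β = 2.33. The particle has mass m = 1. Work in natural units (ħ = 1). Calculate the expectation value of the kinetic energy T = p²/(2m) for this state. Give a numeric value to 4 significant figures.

1.165

T = −(ħ²/2m) d²/dx², so ⟨T⟩ = −(ħ²/2m) ∫ ψ*·ψ'' dx; with m = 1.
Gaussian moments: ∫x^(2j)·e^(−2βx²) dx = (2j−1)!!/(4β)^j · √(π/(2β)), odd powers integrate to 0; here √(π/(2β)) = 0.82107. Derivatives: d/dx e^(−βx²) = −2βx·e^(−βx²), d²/dx² e^(−βx²) = (4β²x² − 2β)·e^(−βx²).
⟨T⟩ = 1.1650.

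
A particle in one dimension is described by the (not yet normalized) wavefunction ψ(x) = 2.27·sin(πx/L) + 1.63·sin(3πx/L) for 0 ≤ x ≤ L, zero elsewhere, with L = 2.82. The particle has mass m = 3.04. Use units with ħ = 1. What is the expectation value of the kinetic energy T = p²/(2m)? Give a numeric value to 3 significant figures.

T = −(ħ²/2m) d²/dx², so ⟨T⟩ = −(ħ²/2m) ∫ ψ*·ψ'' dx / ∫|ψ|² dx; with m = 3.04.
d²/dx² sin(jπx/L) = −(jπ/L)²·sin(jπx/L); on 0 ≤ x ≤ L, ∫sin²(jπx/L) dx = L/2 and ∫sin(jπx/L)·sin(lπx/L) dx = 0 for j ≠ l, so only diagonal terms survive in ∫|ψ|² and ∫ψ·ψ″; ∫ψ·ψ′ dx = [ψ²/2] between the walls = 0.
State is unnormalized: ∫|ψ|² dx = 11.012, and ∫ψ*·(−ħ²/2m · ψ'') dx = 8.3654, so ⟨T⟩ = 8.3654 / 11.012.
⟨T⟩ = 0.75968.

0.760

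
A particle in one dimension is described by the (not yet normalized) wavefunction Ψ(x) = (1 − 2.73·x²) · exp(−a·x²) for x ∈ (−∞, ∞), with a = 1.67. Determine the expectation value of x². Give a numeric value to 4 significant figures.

0.2306

⟨x²⟩ = ∫ x²·|Ψ|² dx / ∫|Ψ|² dx (integrals over the domain).
Expand each integrand as polynomial × e^(−2ax²) and use ∫x^(2j)·e^(−2ax²) dx = (2j−1)!!/(4a)^j · √(π/(2a)), odd powers → 0; here √(π/(2a)) = 0.96984.
State is unnormalized: ∫|Ψ|² dx = 0.66308, and ∫Ψ*·x²·Ψ dx = 0.15291, so ⟨x²⟩ = 0.15291 / 0.66308.
⟨x²⟩ = 0.23061.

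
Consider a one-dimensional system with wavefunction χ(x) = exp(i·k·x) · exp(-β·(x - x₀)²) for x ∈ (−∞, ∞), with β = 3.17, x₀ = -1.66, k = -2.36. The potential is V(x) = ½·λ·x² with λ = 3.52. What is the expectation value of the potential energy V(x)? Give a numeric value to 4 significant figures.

4.989

⟨V⟩ = ∫ V(x)·|χ|² dx / ∫|χ|² dx.
Gaussian moments (u = x − x₀): ∫u^(2j)·e^(−2βu²) du = (2j−1)!!/(4β)^j · √(π/(2β)), odd powers integrate to 0; here √(π/(2β)) = 0.70393.
State is unnormalized: ∫|χ|² dx = 0.70393, and ∫χ*·V(x)·χ dx = 3.5117, so ⟨V⟩ = 3.5117 / 0.70393.
⟨V⟩ = 4.9887.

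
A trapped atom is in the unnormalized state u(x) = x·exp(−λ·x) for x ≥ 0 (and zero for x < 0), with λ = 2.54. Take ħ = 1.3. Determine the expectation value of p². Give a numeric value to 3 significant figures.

10.9

p² u = −ħ² d²u/dx²; ⟨p²⟩ = −ħ² ∫ u*·u'' dx / ∫|u|² dx.
Differentiate x·exp(−λ·x) with the product rule; every integrand then reduces to terms xʲ·e^(−2λx) on [0, ∞), with ∫₀^∞ xʲ·e^(−2λx) dx = j!/(2λ)^(j+1).
State is unnormalized: ∫|u|² dx = 0.015256, and ∫u*·(−ħ² u'') dx = 0.16634, so ⟨p²⟩ = 0.16634 / 0.015256.
⟨p²⟩ = 10.903.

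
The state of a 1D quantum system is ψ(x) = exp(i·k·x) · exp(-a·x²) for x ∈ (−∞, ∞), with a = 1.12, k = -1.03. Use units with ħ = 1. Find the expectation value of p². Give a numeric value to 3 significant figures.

2.18

p² ψ = −ħ² d²ψ/dx²; ⟨p²⟩ = −ħ² ∫ ψ*·ψ'' dx / ∫|ψ|² dx.
Gaussian moments: ∫x^(2j)·e^(−2ax²) dx = (2j−1)!!/(4a)^j · √(π/(2a)), odd powers integrate to 0; here √(π/(2a)) = 1.1843. Derivatives: ψ′ = (ik − 2ax)·ψ, ψ″ = ((ik − 2ax)² − 2a)·ψ; the odd-in-x pieces drop out.
State is unnormalized: ∫|ψ|² dx = 1.1843, and ∫ψ*·(−ħ² ψ'') dx = 2.5828, so ⟨p²⟩ = 2.5828 / 1.1843.
⟨p²⟩ = 2.1809.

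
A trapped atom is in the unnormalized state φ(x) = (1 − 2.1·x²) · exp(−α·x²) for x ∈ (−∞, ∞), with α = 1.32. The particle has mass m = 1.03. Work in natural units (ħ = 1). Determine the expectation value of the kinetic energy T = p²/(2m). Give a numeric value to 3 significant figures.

T = −(ħ²/2m) d²/dx², so ⟨T⟩ = −(ħ²/2m) ∫ φ*·φ'' dx / ∫|φ|² dx; with m = 1.03.
Expand each integrand as polynomial × e^(−2αx²) and use ∫x^(2j)·e^(−2αx²) dx = (2j−1)!!/(4α)^j · √(π/(2α)), odd powers → 0; here √(π/(2α)) = 1.0909. Differentiate with the product rule, d/dx e^(−αx²) = −2αx·e^(−αx²).
State is unnormalized: ∫|φ|² dx = 0.74082, and ∫φ*·(−ħ²/2m · φ'') dx = 2.0290, so ⟨T⟩ = 2.0290 / 0.74082.
⟨T⟩ = 2.7389.

2.74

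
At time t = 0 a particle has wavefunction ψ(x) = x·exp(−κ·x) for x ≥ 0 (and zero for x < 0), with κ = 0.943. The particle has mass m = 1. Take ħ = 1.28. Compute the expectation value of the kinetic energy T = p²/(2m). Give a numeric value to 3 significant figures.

T = −(ħ²/2m) d²/dx², so ⟨T⟩ = −(ħ²/2m) ∫ ψ*·ψ'' dx / ∫|ψ|² dx; with m = 1.
Differentiate x·exp(−κ·x) with the product rule; every integrand then reduces to terms xʲ·e^(−2κx) on [0, ∞), with ∫₀^∞ xʲ·e^(−2κx) dx = j!/(2κ)^(j+1).
State is unnormalized: ∫|ψ|² dx = 0.29813, and ∫ψ*·(−ħ²/2m · ψ'') dx = 0.21718, so ⟨T⟩ = 0.21718 / 0.29813.
⟨T⟩ = 0.72847.

0.728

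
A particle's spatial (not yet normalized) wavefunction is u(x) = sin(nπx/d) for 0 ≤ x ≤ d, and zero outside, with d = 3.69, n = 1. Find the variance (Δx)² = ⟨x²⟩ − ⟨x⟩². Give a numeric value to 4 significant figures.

Compute ⟨x⟩ and ⟨x²⟩ separately, then (Δx)² = ⟨x²⟩ − ⟨x⟩².
With sin²θ = (1 − cos2θ)/2 on 0 ≤ x ≤ d: ∫sin²(nπx/d) dx = d/2, ∫x·sin²(nπx/d) dx = d²/4, ∫x²·sin²(nπx/d) dx = d³·(1/6 − 1/(4n²π²)); higher powers xᵏ the same way, integrating xᵏ·cos(2nπx/d) by parts.
Normalization: ∫|u|² dx = 1.8450.
⟨x⟩ = 1.8450 and ⟨x²⟩ = 3.8489.
(Δx)² = 3.8489 − (1.8450)² = 0.44488.

0.4449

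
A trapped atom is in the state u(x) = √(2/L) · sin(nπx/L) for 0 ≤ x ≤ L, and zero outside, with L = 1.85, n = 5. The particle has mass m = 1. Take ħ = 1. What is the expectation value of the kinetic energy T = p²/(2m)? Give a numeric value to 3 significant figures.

T = −(ħ²/2m) d²/dx², so ⟨T⟩ = −(ħ²/2m) ∫ u*·u'' dx; with m = 1.
d/dx sin(nπx/L) = (nπ/L)·cos(nπx/L) and d²/dx² sin(nπx/L) = −(nπ/L)²·sin(nπx/L); on 0 ≤ x ≤ L, ∫sin²(nπx/L) dx = L/2 and ∫sin(nπx/L)·cos(nπx/L) dx = 0.
⟨T⟩ = 36.047.

36.0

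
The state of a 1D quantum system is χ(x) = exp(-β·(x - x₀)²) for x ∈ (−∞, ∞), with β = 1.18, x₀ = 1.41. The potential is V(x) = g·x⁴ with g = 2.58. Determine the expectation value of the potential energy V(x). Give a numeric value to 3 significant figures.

⟨V⟩ = ∫ V(x)·|χ|² dx / ∫|χ|² dx.
Gaussian moments (u = x − x₀): ∫u^(2j)·e^(−2βu²) du = (2j−1)!!/(4β)^j · √(π/(2β)), odd powers integrate to 0; here √(π/(2β)) = 1.1538.
State is unnormalized: ∫|χ|² dx = 1.1538, and ∫χ*·V(x)·χ dx = 19.689, so ⟨V⟩ = 19.689 / 1.1538.
⟨V⟩ = 17.065.

17.1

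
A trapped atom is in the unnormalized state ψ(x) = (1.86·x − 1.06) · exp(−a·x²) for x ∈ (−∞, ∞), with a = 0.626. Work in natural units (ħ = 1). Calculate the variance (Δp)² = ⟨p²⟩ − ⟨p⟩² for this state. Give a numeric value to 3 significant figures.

1.32

Compute ⟨p⟩ and ⟨p²⟩ separately; (Δp)² = ⟨p²⟩ − ⟨p⟩².
Expand each integrand as polynomial × e^(−2ax²) and use ∫x^(2j)·e^(−2ax²) dx = (2j−1)!!/(4a)^j · √(π/(2a)), odd powers → 0; here √(π/(2a)) = 1.5841. Differentiate with the product rule, d/dx e^(−ax²) = −2ax·e^(−ax²).
Normalization: ∫|ψ|² dx = 3.9684.
⟨p⟩ = 0.0000 and ⟨p²⟩ = 1.3165.
(Δp)² = 1.3165 − (0.0000)² = 1.3165.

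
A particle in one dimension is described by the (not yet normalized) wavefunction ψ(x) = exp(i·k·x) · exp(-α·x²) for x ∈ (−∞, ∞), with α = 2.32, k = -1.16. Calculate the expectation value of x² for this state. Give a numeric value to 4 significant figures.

0.1078

⟨x²⟩ = ∫ x²·|ψ|² dx / ∫|ψ|² dx (integrals over the domain).
Gaussian moments: ∫x^(2j)·e^(−2αx²) dx = (2j−1)!!/(4α)^j · √(π/(2α)), odd powers integrate to 0; here √(π/(2α)) = 0.82284.
State is unnormalized: ∫|ψ|² dx = 0.82284, and ∫ψ*·x²·ψ dx = 0.088668, so ⟨x²⟩ = 0.088668 / 0.82284.
⟨x²⟩ = 0.10776.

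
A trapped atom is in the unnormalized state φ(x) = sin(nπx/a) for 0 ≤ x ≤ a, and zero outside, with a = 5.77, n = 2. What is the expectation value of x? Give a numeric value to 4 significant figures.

⟨x⟩ = ∫ x·|φ|² dx / ∫|φ|² dx (integrals over the domain).
With sin²θ = (1 − cos2θ)/2 on 0 ≤ x ≤ a: ∫sin²(nπx/a) dx = a/2, ∫x·sin²(nπx/a) dx = a²/4, ∫x²·sin²(nπx/a) dx = a³·(1/6 − 1/(4n²π²)); higher powers xᵏ the same way, integrating xᵏ·cos(2nπx/a) by parts.
State is unnormalized: ∫|φ|² dx = 2.8850, and ∫φ*·x·φ dx = 8.3232, so ⟨x⟩ = 8.3232 / 2.8850.
⟨x⟩ = 2.8850.

2.885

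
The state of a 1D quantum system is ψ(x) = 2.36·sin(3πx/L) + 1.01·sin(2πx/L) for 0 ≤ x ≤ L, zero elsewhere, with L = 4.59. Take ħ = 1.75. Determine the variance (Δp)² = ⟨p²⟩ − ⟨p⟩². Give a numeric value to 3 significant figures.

Compute ⟨p⟩ and ⟨p²⟩ separately; (Δp)² = ⟨p²⟩ − ⟨p⟩².
d²/dx² sin(jπx/L) = −(jπ/L)²·sin(jπx/L); on 0 ≤ x ≤ L, ∫sin²(jπx/L) dx = L/2 and ∫sin(jπx/L)·sin(lπx/L) dx = 0 for j ≠ l, so only diagonal terms survive in ∫|ψ|² and ∫ψ·ψ″; ∫ψ·ψ′ dx = [ψ²/2] between the walls = 0.
Normalization: ∫|ψ|² dx = 15.123.
⟨p⟩ = 0.0000 and ⟨p²⟩ = 11.802.
(Δp)² = 11.802 − (0.0000)² = 11.802.

11.8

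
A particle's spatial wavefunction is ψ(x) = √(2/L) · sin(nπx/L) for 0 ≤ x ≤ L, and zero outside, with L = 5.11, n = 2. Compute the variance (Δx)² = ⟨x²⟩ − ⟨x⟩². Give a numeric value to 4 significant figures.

1.845

Compute ⟨x⟩ and ⟨x²⟩ separately, then (Δx)² = ⟨x²⟩ − ⟨x⟩².
With sin²θ = (1 − cos2θ)/2 on 0 ≤ x ≤ L: ∫sin²(nπx/L) dx = L/2, ∫x·sin²(nπx/L) dx = L²/4, ∫x²·sin²(nπx/L) dx = L³·(1/6 − 1/(4n²π²)); higher powers xᵏ the same way, integrating xᵏ·cos(2nπx/L) by parts.
⟨x⟩ = 2.5550 and ⟨x²⟩ = 8.3733.
(Δx)² = 8.3733 − (2.5550)² = 1.8453.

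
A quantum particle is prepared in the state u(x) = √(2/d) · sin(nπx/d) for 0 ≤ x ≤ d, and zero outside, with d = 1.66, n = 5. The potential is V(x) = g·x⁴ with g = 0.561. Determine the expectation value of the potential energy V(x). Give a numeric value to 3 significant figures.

0.835

⟨V⟩ = ∫ V(x)·|u|² dx.
With sin²θ = (1 − cos2θ)/2 on 0 ≤ x ≤ d: ∫sin²(nπx/d) dx = d/2, ∫x·sin²(nπx/d) dx = d²/4, ∫x²·sin²(nπx/d) dx = d³·(1/6 − 1/(4n²π²)); higher powers xᵏ the same way, integrating xᵏ·cos(2nπx/d) by parts.
⟨V⟩ = 0.83481.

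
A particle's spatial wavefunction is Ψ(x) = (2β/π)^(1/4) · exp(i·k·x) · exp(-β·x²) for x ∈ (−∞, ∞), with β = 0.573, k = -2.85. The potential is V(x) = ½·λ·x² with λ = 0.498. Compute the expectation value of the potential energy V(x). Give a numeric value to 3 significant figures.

⟨V⟩ = ∫ V(x)·|Ψ|² dx.
Gaussian moments: ∫x^(2j)·e^(−2βx²) dx = (2j−1)!!/(4β)^j · √(π/(2β)), odd powers integrate to 0; here √(π/(2β)) = 1.6557.
⟨V⟩ = 0.10864.

0.109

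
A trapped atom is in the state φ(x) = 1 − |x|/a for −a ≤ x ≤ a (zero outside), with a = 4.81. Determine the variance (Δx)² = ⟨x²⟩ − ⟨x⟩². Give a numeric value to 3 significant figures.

Compute ⟨x⟩ and ⟨x²⟩ separately, then (Δx)² = ⟨x²⟩ − ⟨x⟩².
φ is even, so ∫ over [−a, a] = 2∫₀ᵃ with φ = 1 − x/a there: ∫₀ᵃ (1 − x/a)² dx = a/3, ∫₀ᵃ x²(1 − x/a)² dx = a³/30, ∫₀ᵃ x⁴(1 − x/a)² dx = a⁵/105.
Normalization: ∫|φ|² dx = 3.2067.
⟨x⟩ = 0.0000 and ⟨x²⟩ = 2.3136.
(Δx)² = 2.3136 − (0.0000)² = 2.3136.

2.31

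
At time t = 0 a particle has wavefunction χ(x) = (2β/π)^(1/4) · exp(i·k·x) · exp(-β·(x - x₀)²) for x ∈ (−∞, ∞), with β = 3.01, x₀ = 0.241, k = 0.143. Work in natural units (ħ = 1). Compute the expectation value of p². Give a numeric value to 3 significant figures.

3.03

p² χ = −ħ² d²χ/dx²; ⟨p²⟩ = −ħ² ∫ χ*·χ'' dx.
Gaussian moments (u = x − x₀): ∫u^(2j)·e^(−2βu²) du = (2j−1)!!/(4β)^j · √(π/(2β)), odd powers integrate to 0; here √(π/(2β)) = 0.72240. Derivatives: χ′ = (ik − 2βu)·χ, χ″ = ((ik − 2βu)² − 2β)·χ; the odd-in-u pieces drop out.
⟨p²⟩ = 3.0304.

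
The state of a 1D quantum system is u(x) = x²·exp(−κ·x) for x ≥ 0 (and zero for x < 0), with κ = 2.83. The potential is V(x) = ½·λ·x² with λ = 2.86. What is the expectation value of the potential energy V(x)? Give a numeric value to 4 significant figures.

1.339

⟨V⟩ = ∫ V(x)·|u|² dx / ∫|u|² dx.
Every integrand reduces to terms xʲ·e^(−2κx) on [0, ∞); use ∫₀^∞ xʲ·e^(−2κx) dx = j!/(2κ)^(j+1).
State is unnormalized: ∫|u|² dx = 0.0041317, and ∫u*·V(x)·u dx = 0.0055329, so ⟨V⟩ = 0.0055329 / 0.0041317.
⟨V⟩ = 1.3391.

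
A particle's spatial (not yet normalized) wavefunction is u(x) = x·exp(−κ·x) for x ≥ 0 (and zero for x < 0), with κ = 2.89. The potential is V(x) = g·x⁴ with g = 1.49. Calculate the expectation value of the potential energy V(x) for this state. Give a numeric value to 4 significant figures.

0.4806

⟨V⟩ = ∫ V(x)·|u|² dx / ∫|u|² dx.
Every integrand reduces to terms xʲ·e^(−2κx) on [0, ∞); use ∫₀^∞ xʲ·e^(−2κx) dx = j!/(2κ)^(j+1).
State is unnormalized: ∫|u|² dx = 0.010357, and ∫u*·V(x)·u dx = 0.0049776, so ⟨V⟩ = 0.0049776 / 0.010357.
⟨V⟩ = 0.48059.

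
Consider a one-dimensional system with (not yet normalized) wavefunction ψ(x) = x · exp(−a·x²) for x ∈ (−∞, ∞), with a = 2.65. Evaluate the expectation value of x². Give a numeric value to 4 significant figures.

0.2830

⟨x²⟩ = ∫ x²·|ψ|² dx / ∫|ψ|² dx (integrals over the domain).
Expand each integrand as polynomial × e^(−2ax²) and use ∫x^(2j)·e^(−2ax²) dx = (2j−1)!!/(4a)^j · √(π/(2a)), odd powers → 0; here √(π/(2a)) = 0.76990.
State is unnormalized: ∫|ψ|² dx = 0.072633, and ∫ψ*·x²·ψ dx = 0.020556, so ⟨x²⟩ = 0.020556 / 0.072633.
⟨x²⟩ = 0.28302.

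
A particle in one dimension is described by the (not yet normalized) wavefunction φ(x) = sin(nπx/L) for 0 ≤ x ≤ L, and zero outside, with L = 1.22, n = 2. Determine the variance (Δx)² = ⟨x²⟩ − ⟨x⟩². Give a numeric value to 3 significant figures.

Compute ⟨x⟩ and ⟨x²⟩ separately, then (Δx)² = ⟨x²⟩ − ⟨x⟩².
With sin²θ = (1 − cos2θ)/2 on 0 ≤ x ≤ L: ∫sin²(nπx/L) dx = L/2, ∫x·sin²(nπx/L) dx = L²/4, ∫x²·sin²(nπx/L) dx = L³·(1/6 − 1/(4n²π²)); higher powers xᵏ the same way, integrating xᵏ·cos(2nπx/L) by parts.
Normalization: ∫|φ|² dx = 0.61000.
⟨x⟩ = 0.61000 and ⟨x²⟩ = 0.47728.
(Δx)² = 0.47728 − (0.61000)² = 0.10518.

0.105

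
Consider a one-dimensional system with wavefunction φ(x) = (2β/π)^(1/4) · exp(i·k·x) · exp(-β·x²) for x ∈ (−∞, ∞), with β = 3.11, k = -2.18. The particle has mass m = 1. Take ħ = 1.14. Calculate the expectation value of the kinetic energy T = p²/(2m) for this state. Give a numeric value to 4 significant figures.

T = −(ħ²/2m) d²/dx², so ⟨T⟩ = −(ħ²/2m) ∫ φ*·φ'' dx; with m = 1.
Gaussian moments: ∫x^(2j)·e^(−2βx²) dx = (2j−1)!!/(4β)^j · √(π/(2β)), odd powers integrate to 0; here √(π/(2β)) = 0.71069. Derivatives: φ′ = (ik − 2βx)·φ, φ″ = ((ik − 2βx)² − 2β)·φ; the odd-in-x pieces drop out.
⟨T⟩ = 5.1090.

5.109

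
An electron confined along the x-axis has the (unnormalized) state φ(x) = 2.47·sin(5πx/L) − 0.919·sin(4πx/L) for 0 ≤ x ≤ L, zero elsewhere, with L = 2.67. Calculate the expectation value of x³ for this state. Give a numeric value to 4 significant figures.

⟨x³⟩ = ∫ x³·|φ|² dx / ∫|φ|² dx (integrals over the domain).
On 0 ≤ x ≤ L (j ≠ l): ∫sin²(jπx/L) dx = L/2, ∫sin(jπx/L)·sin(lπx/L) dx = 0; diagonal moments ∫x·sin²(jπx/L) dx = L²/4, ∫x²·sin²(jπx/L) dx = L³·(1/6 − 1/(4j²π²)); cross terms ∫x·sin(jπx/L)·sin(lπx/L) dx = 0 for j + l even and −4jlL²/(π²(j² − l²)²) for j + l odd, ∫x²·sin(jπx/L)·sin(lπx/L) dx = (−1)^(j+l)·4jlL³/(π²(j² − l²)²); higher powers the same way via product-to-sum and parts.
State is unnormalized: ∫|φ|² dx = 9.2722, and ∫φ*·x³·φ dx = 63.972, so ⟨x³⟩ = 63.972 / 9.2722.
⟨x³⟩ = 6.8994.

6.899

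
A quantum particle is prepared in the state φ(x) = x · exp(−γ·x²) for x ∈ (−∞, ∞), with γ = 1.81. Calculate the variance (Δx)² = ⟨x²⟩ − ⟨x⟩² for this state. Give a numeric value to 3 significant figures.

Compute ⟨x⟩ and ⟨x²⟩ separately, then (Δx)² = ⟨x²⟩ − ⟨x⟩².
Expand each integrand as polynomial × e^(−2γx²) and use ∫x^(2j)·e^(−2γx²) dx = (2j−1)!!/(4γ)^j · √(π/(2γ)), odd powers → 0; here √(π/(2γ)) = 0.93158.
Normalization: ∫|φ|² dx = 0.12867.
⟨x⟩ = 0.0000 and ⟨x²⟩ = 0.41436.
(Δx)² = 0.41436 − (0.0000)² = 0.41436.

0.414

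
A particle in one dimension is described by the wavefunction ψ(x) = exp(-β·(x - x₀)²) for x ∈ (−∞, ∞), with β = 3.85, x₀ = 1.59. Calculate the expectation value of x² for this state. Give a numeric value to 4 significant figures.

2.593

⟨x²⟩ = ∫ x²·|ψ|² dx / ∫|ψ|² dx (integrals over the domain).
Gaussian moments (u = x − x₀): ∫u^(2j)·e^(−2βu²) du = (2j−1)!!/(4β)^j · √(π/(2β)), odd powers integrate to 0; here √(π/(2β)) = 0.63875.
State is unnormalized: ∫|ψ|² dx = 0.63875, and ∫ψ*·x²·ψ dx = 1.6563, so ⟨x²⟩ = 1.6563 / 0.63875.
⟨x²⟩ = 2.5930.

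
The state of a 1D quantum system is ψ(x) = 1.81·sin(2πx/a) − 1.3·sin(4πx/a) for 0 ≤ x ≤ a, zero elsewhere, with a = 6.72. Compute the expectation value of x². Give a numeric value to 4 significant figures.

12.70

⟨x²⟩ = ∫ x²·|ψ|² dx / ∫|ψ|² dx (integrals over the domain).
On 0 ≤ x ≤ a (j ≠ l): ∫sin²(jπx/a) dx = a/2, ∫sin(jπx/a)·sin(lπx/a) dx = 0; diagonal moments ∫x·sin²(jπx/a) dx = a²/4, ∫x²·sin²(jπx/a) dx = a³·(1/6 − 1/(4j²π²)); cross terms ∫x·sin(jπx/a)·sin(lπx/a) dx = 0 for j + l even and −4jla²/(π²(j² − l²)²) for j + l odd, ∫x²·sin(jπx/a)·sin(lπx/a) dx = (−1)^(j+l)·4jla³/(π²(j² − l²)²); higher powers the same way via product-to-sum and parts.
State is unnormalized: ∫|ψ|² dx = 16.686, and ∫ψ*·x²·ψ dx = 211.91, so ⟨x²⟩ = 211.91 / 16.686.
⟨x²⟩ = 12.700.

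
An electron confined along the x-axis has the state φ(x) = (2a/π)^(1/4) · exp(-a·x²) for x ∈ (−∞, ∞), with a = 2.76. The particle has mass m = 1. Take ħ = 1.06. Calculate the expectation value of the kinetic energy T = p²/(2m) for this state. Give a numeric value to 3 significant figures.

1.55

T = −(ħ²/2m) d²/dx², so ⟨T⟩ = −(ħ²/2m) ∫ φ*·φ'' dx; with m = 1.
Gaussian moments: ∫x^(2j)·e^(−2ax²) dx = (2j−1)!!/(4a)^j · √(π/(2a)), odd powers integrate to 0; here √(π/(2a)) = 0.75441. Derivatives: d/dx e^(−ax²) = −2ax·e^(−ax²), d²/dx² e^(−ax²) = (4a²x² − 2a)·e^(−ax²).
⟨T⟩ = 1.5506.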